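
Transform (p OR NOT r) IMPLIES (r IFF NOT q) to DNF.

(p OR NOT r) IMPLIES (r IFF NOT q)
⇔ NOT (p OR NOT r) OR (r IFF NOT q)   (eliminate IMPLIES)
⇔ NOT (p OR NOT r) OR ((r IMPLIES NOT q) AND (NOT q IMPLIES r))   (eliminate IFF)
⇔ NOT (p OR NOT r) OR ((NOT r OR NOT q) AND (NOT q IMPLIES r))   (eliminate IMPLIES)
⇔ NOT (p OR NOT r) OR ((NOT r OR NOT q) AND (NOT NOT q OR r))   (eliminate IMPLIES)
⇔ (NOT p AND NOT NOT r) OR ((NOT r OR NOT q) AND (NOT NOT q OR r))   (De Morgan)
⇔ (NOT p AND r) OR ((NOT r OR NOT q) AND (NOT NOT q OR r))   (double negation)
⇔ (NOT p AND r) OR ((NOT r OR NOT q) AND (q OR r))   (double negation)
⇔ (NOT p AND r) OR (NOT r AND q) OR (NOT r AND r) OR (NOT q AND q) OR (NOT q AND r)   (distribute AND over OR)
⇔ (NOT p AND r) OR (NOT r AND q) OR (NOT q AND r)   (simplify)

(NOT p AND r) OR (NOT r AND q) OR (NOT q AND r)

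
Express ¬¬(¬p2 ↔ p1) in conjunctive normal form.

¬¬(¬p2 ↔ p1)
= ¬¬((¬p2 → p1) ∧ (p1 → ¬p2))   [eliminate ↔]
= ¬¬((¬¬p2 ∨ p1) ∧ (p1 → ¬p2))   [eliminate →]
= ¬¬((¬¬p2 ∨ p1) ∧ (¬p1 ∨ ¬p2))   [eliminate →]
= (¬¬p2 ∨ p1) ∧ (¬p1 ∨ ¬p2)   [double negation]
= (p2 ∨ p1) ∧ (¬p1 ∨ ¬p2)   [double negation]

(p2 ∨ p1) ∧ (¬p1 ∨ ¬p2)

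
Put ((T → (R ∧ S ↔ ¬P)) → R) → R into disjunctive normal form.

¬T ∧ ¬R ∨ ¬R ∧ P ∨ R

((T → (R ∧ S ↔ ¬P)) → R) → R
≡ ¬((T → (R ∧ S ↔ ¬P)) → R) ∨ R
≡ ¬(¬(T → (R ∧ S ↔ ¬P)) ∨ R) ∨ R
≡ ¬(¬(¬T ∨ (R ∧ S ↔ ¬P)) ∨ R) ∨ R
≡ ¬(¬(¬T ∨ (R ∧ S → ¬P) ∧ (¬P → R ∧ S)) ∨ R) ∨ R
≡ ¬(¬(¬T ∨ (¬(R ∧ S) ∨ ¬P) ∧ (¬P → R ∧ S)) ∨ R) ∨ R
≡ ¬(¬(¬T ∨ (¬(R ∧ S) ∨ ¬P) ∧ (¬¬P ∨ R ∧ S)) ∨ R) ∨ R
≡ ¬¬(¬T ∨ (¬(R ∧ S) ∨ ¬P) ∧ (¬¬P ∨ R ∧ S)) ∧ ¬R ∨ R
≡ (¬T ∨ (¬(R ∧ S) ∨ ¬P) ∧ (¬¬P ∨ R ∧ S)) ∧ ¬R ∨ R
≡ (¬T ∨ (¬R ∨ ¬S ∨ ¬P) ∧ (¬¬P ∨ R ∧ S)) ∧ ¬R ∨ R
≡ (¬T ∨ (¬R ∨ ¬S ∨ ¬P) ∧ (P ∨ R ∧ S)) ∧ ¬R ∨ R
≡ ¬T ∧ ¬R ∨ ¬R ∧ P ∧ ¬R ∨ ¬R ∧ R ∧ S ∧ ¬R ∨ ¬S ∧ P ∧ ¬R ∨ ¬S ∧ R ∧ S ∧ ¬R ∨ ¬P ∧ P ∧ ¬R ∨ ¬P ∧ R ∧ S ∧ ¬R ∨ R
≡ ¬T ∧ ¬R ∨ ¬R ∧ P ∨ R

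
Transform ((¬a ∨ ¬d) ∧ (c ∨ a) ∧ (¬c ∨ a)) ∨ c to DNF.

(¬d ∧ a) ∨ c

((¬a ∨ ¬d) ∧ (c ∨ a) ∧ (¬c ∨ a)) ∨ c
= (¬a ∧ c ∧ ¬c) ∨ (¬a ∧ c ∧ a) ∨ (¬a ∧ a ∧ ¬c) ∨ (¬a ∧ a ∧ a) ∨ (¬d ∧ c ∧ ¬c) ∨ (¬d ∧ c ∧ a) ∨ (¬d ∧ a ∧ ¬c) ∨ (¬d ∧ a ∧ a) ∨ c   — distribute ∧ over ∨
= (¬d ∧ a) ∨ c   — simplify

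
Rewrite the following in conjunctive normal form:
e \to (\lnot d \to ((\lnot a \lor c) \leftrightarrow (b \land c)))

e \to (\lnot d \to ((\lnot a \lor c) \leftrightarrow (b \land c)))
≡ \lnot e \lor (\lnot d \to ((\lnot a \lor c) \leftrightarrow (b \land c)))
≡ \lnot e \lor \lnot \lnot d \lor ((\lnot a \lor c) \leftrightarrow (b \land c))
≡ \lnot e \lor \lnot \lnot d \lor (((\lnot a \lor c) \to (b \land c)) \land ((b \land c) \to (\lnot a \lor c)))
≡ \lnot e \lor \lnot \lnot d \lor ((\lnot (\lnot a \lor c) \lor (b \land c)) \land ((b \land c) \to (\lnot a \lor c)))
≡ \lnot e \lor \lnot \lnot d \lor ((\lnot (\lnot a \lor c) \lor (b \land c)) \land (\lnot (b \land c) \lor \lnot a \lor c))
≡ \lnot e \lor d \lor ((\lnot (\lnot a \lor c) \lor (b \land c)) \land (\lnot (b \land c) \lor \lnot a \lor c))
≡ \lnot e \lor d \lor (((\lnot \lnot a \land \lnot c) \lor (b \land c)) \land (\lnot (b \land c) \lor \lnot a \lor c))
≡ \lnot e \lor d \lor (((a \land \lnot c) \lor (b \land c)) \land (\lnot (b \land c) \lor \lnot a \lor c))
≡ \lnot e \lor d \lor (((a \land \lnot c) \lor (b \land c)) \land (\lnot b \lor \lnot c \lor \lnot a \lor c))
≡ (\lnot e \lor d \lor a \lor b) \land (\lnot e \lor d \lor a \lor c) \land (\lnot e \lor d \lor \lnot c \lor b) \land (\lnot e \lor d \lor \lnot c \lor c) \land (\lnot e \lor d \lor \lnot b \lor \lnot c \lor \lnot a \lor c)
≡ (\lnot e \lor d \lor a \lor b) \land (\lnot e \lor d \lor a \lor c) \land (\lnot e \lor d \lor \lnot c \lor b)

(\lnot e \lor d \lor a \lor b) \land (\lnot e \lor d \lor a \lor c) \land (\lnot e \lor d \lor \lnot c \lor b)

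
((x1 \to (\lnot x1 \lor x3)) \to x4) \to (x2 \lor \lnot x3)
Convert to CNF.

\lnot x4 \lor x2 \lor \lnot x3

((x1 \to (\lnot x1 \lor x3)) \to x4) \to (x2 \lor \lnot x3)
⇔ \lnot ((x1 \to (\lnot x1 \lor x3)) \to x4) \lor x2 \lor \lnot x3   [eliminate \to]
⇔ \lnot (\lnot (x1 \to (\lnot x1 \lor x3)) \lor x4) \lor x2 \lor \lnot x3   [eliminate \to]
⇔ \lnot (\lnot (\lnot x1 \lor \lnot x1 \lor x3) \lor x4) \lor x2 \lor \lnot x3   [eliminate \to]
⇔ (\lnot \lnot (\lnot x1 \lor \lnot x1 \lor x3) \land \lnot x4) \lor x2 \lor \lnot x3   [De Morgan]
⇔ ((\lnot x1 \lor \lnot x1 \lor x3) \land \lnot x4) \lor x2 \lor \lnot x3   [double negation]
⇔ (\lnot x1 \lor \lnot x1 \lor x3 \lor x2 \lor \lnot x3) \land (\lnot x4 \lor x2 \lor \lnot x3)   [distribute \lor over \land]
⇔ \lnot x4 \lor x2 \lor \lnot x3   [simplify]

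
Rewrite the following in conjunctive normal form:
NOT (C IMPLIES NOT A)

NOT (C IMPLIES NOT A)
≡ NOT (NOT C OR NOT A)   (eliminate IMPLIES)
≡ NOT NOT C AND NOT NOT A   (De Morgan)
≡ C AND NOT NOT A   (double negation)
≡ C AND A   (double negation)

C AND A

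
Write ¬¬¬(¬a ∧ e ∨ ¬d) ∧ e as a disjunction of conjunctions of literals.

¬¬¬(¬a ∧ e ∨ ¬d) ∧ e
⇔ ¬(¬a ∧ e ∨ ¬d) ∧ e
⇔ ¬(¬a ∧ e) ∧ ¬¬d ∧ e
⇔ (¬¬a ∨ ¬e) ∧ ¬¬d ∧ e
⇔ (a ∨ ¬e) ∧ ¬¬d ∧ e
⇔ (a ∨ ¬e) ∧ d ∧ e
⇔ a ∧ d ∧ e ∨ ¬e ∧ d ∧ e
⇔ a ∧ d ∧ e

a ∧ d ∧ e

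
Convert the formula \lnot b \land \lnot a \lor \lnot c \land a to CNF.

(\lnot b \lor \lnot c) \land (\lnot b \lor a) \land (\lnot a \lor \lnot c)

\lnot b \land \lnot a \lor \lnot c \land a
≡ (\lnot b \lor \lnot c) \land (\lnot b \lor a) \land (\lnot a \lor \lnot c) \land (\lnot a \lor a)   [distribute \lor over \land]
≡ (\lnot b \lor \lnot c) \land (\lnot b \lor a) \land (\lnot a \lor \lnot c)   [simplify]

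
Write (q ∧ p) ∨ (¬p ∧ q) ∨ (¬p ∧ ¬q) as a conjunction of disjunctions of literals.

q ∨ ¬p

(q ∧ p) ∨ (¬p ∧ q) ∨ (¬p ∧ ¬q)
⇔ (q ∨ ¬p ∨ ¬p) ∧ (q ∨ ¬p ∨ ¬q) ∧ (q ∨ q ∨ ¬p) ∧ (q ∨ q ∨ ¬q) ∧ (p ∨ ¬p ∨ ¬p) ∧ (p ∨ ¬p ∨ ¬q) ∧ (p ∨ q ∨ ¬p) ∧ (p ∨ q ∨ ¬q)   [distribute ∨ over ∧]
⇔ q ∨ ¬p   [simplify]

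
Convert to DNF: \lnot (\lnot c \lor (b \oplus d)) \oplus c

(b \land \lnot d \land c) \lor (\lnot b \land d \land c)

\lnot (\lnot c \lor (b \oplus d)) \oplus c
⇔ (\lnot (\lnot c \lor (b \oplus d)) \land \lnot c) \lor (\lnot \lnot (\lnot c \lor (b \oplus d)) \land c)   [expand \oplus]
⇔ (\lnot (\lnot c \lor (b \land \lnot d) \lor (\lnot b \land d)) \land \lnot c) \lor (\lnot \lnot (\lnot c \lor (b \oplus d)) \land c)   [expand \oplus]
⇔ (\lnot (\lnot c \lor (b \land \lnot d) \lor (\lnot b \land d)) \land \lnot c) \lor (\lnot \lnot (\lnot c \lor (b \land \lnot d) \lor (\lnot b \land d)) \land c)   [expand \oplus]
⇔ (\lnot \lnot c \land \lnot (b \land \lnot d) \land \lnot (\lnot b \land d) \land \lnot c) \lor (\lnot \lnot (\lnot c \lor (b \land \lnot d) \lor (\lnot b \land d)) \land c)   [De Morgan]
⇔ (c \land \lnot (b \land \lnot d) \land \lnot (\lnot b \land d) \land \lnot c) \lor (\lnot \lnot (\lnot c \lor (b \land \lnot d) \lor (\lnot b \land d)) \land c)   [double negation]
⇔ (c \land (\lnot b \lor \lnot \lnot d) \land \lnot (\lnot b \land d) \land \lnot c) \lor (\lnot \lnot (\lnot c \lor (b \land \lnot d) \lor (\lnot b \land d)) \land c)   [De Morgan]
⇔ (c \land (\lnot b \lor d) \land \lnot (\lnot b \land d) \land \lnot c) \lor (\lnot \lnot (\lnot c \lor (b \land \lnot d) \lor (\lnot b \land d)) \land c)   [double negation]
⇔ (c \land (\lnot b \lor d) \land (\lnot \lnot b \lor \lnot d) \land \lnot c) \lor (\lnot \lnot (\lnot c \lor (b \land \lnot d) \lor (\lnot b \land d)) \land c)   [De Morgan]
⇔ (c \land (\lnot b \lor d) \land (b \lor \lnot d) \land \lnot c) \lor (\lnot \lnot (\lnot c \lor (b \land \lnot d) \lor (\lnot b \land d)) \land c)   [double negation]
⇔ (c \land (\lnot b \lor d) \land (b \lor \lnot d) \land \lnot c) \lor ((\lnot c \lor (b \land \lnot d) \lor (\lnot b \land d)) \land c)   [double negation]
⇔ (c \land \lnot b \land b \land \lnot c) \lor (c \land \lnot b \land \lnot d \land \lnot c) \lor (c \land d \land b \land \lnot c) \lor (c \land d \land \lnot d \land \lnot c) \lor (\lnot c \land c) \lor (b \land \lnot d \land c) \lor (\lnot b \land d \land c)   [distribute \land over \lor]
⇔ (b \land \lnot d \land c) \lor (\lnot b \land d \land c)   [simplify]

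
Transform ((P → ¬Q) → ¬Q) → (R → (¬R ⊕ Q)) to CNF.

Q ∨ ¬R

((P → ¬Q) → ¬Q) → (R → (¬R ⊕ Q))
≡ ¬((P → ¬Q) → ¬Q) ∨ (R → (¬R ⊕ Q))   — eliminate →
≡ ¬(¬(P → ¬Q) ∨ ¬Q) ∨ (R → (¬R ⊕ Q))   — eliminate →
≡ ¬(¬(¬P ∨ ¬Q) ∨ ¬Q) ∨ (R → (¬R ⊕ Q))   — eliminate →
≡ ¬(¬(¬P ∨ ¬Q) ∨ ¬Q) ∨ ¬R ∨ (¬R ⊕ Q)   — eliminate →
≡ ¬(¬(¬P ∨ ¬Q) ∨ ¬Q) ∨ ¬R ∨ ((¬R ∨ Q) ∧ ¬(¬R ∧ Q))   — expand ⊕
≡ (¬¬(¬P ∨ ¬Q) ∧ ¬¬Q) ∨ ¬R ∨ ((¬R ∨ Q) ∧ ¬(¬R ∧ Q))   — De Morgan
≡ ((¬P ∨ ¬Q) ∧ ¬¬Q) ∨ ¬R ∨ ((¬R ∨ Q) ∧ ¬(¬R ∧ Q))   — double negation
≡ ((¬P ∨ ¬Q) ∧ Q) ∨ ¬R ∨ ((¬R ∨ Q) ∧ ¬(¬R ∧ Q))   — double negation
≡ ((¬P ∨ ¬Q) ∧ Q) ∨ ¬R ∨ ((¬R ∨ Q) ∧ (¬¬R ∨ ¬Q))   — De Morgan
≡ ((¬P ∨ ¬Q) ∧ Q) ∨ ¬R ∨ ((¬R ∨ Q) ∧ (R ∨ ¬Q))   — double negation
≡ (¬P ∨ ¬Q ∨ ¬R ∨ ¬R ∨ Q) ∧ (¬P ∨ ¬Q ∨ ¬R ∨ R ∨ ¬Q) ∧ (Q ∨ ¬R ∨ ¬R ∨ Q) ∧ (Q ∨ ¬R ∨ R ∨ ¬Q)   — distribute ∨ over ∧
≡ Q ∨ ¬R   — simplify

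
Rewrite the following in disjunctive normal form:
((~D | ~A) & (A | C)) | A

((~D | ~A) & (A | C)) | A
≡ (~D & A) | (~D & C) | (~A & A) | (~A & C) | A   [distribute & over |]
≡ (~D & C) | (~A & C) | A   [simplify]

(~D & C) | (~A & C) | A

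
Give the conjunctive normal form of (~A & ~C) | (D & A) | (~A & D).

(~A & ~C) | (D & A) | (~A & D)
⇔ (~A | D | ~A) & (~A | D | D) & (~A | A | ~A) & (~A | A | D) & (~C | D | ~A) & (~C | D | D) & (~C | A | ~A) & (~C | A | D)   (distribute | over &)
⇔ (~A | D) & (~C | D)   (simplify)

(~A | D) & (~C | D)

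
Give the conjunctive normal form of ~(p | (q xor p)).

~(p | (q xor p))
≡ ~(p | ((q | p) & ~(q & p)))
≡ ~p & ~((q | p) & ~(q & p))
≡ ~p & (~(q | p) | ~~(q & p))
≡ ~p & ((~q & ~p) | ~~(q & p))
≡ ~p & ((~q & ~p) | (q & p))
≡ ~p & (~q | q) & (~q | p) & (~p | q) & (~p | p)
≡ ~p & (~q | p)

~p & (~q | p)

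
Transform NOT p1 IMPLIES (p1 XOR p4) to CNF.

NOT p1 IMPLIES (p1 XOR p4)
= NOT NOT p1 OR (p1 XOR p4)   [eliminate IMPLIES]
= NOT NOT p1 OR ((p1 OR p4) AND NOT (p1 AND p4))   [expand XOR]
= p1 OR ((p1 OR p4) AND NOT (p1 AND p4))   [double negation]
= p1 OR ((p1 OR p4) AND (NOT p1 OR NOT p4))   [De Morgan]
= (p1 OR p1 OR p4) AND (p1 OR NOT p1 OR NOT p4)   [distribute OR over AND]
= p1 OR p4   [simplify]

p1 OR p4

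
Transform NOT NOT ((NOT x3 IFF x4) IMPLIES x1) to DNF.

(NOT x3 AND NOT x4) OR (x4 AND x3) OR x1

NOT NOT ((NOT x3 IFF x4) IMPLIES x1)
≡ NOT NOT (NOT (NOT x3 IFF x4) OR x1)   [eliminate IMPLIES]
≡ NOT NOT (NOT ((NOT x3 IMPLIES x4) AND (x4 IMPLIES NOT x3)) OR x1)   [eliminate IFF]
≡ NOT NOT (NOT ((NOT NOT x3 OR x4) AND (x4 IMPLIES NOT x3)) OR x1)   [eliminate IMPLIES]
≡ NOT NOT (NOT ((NOT NOT x3 OR x4) AND (NOT x4 OR NOT x3)) OR x1)   [eliminate IMPLIES]
≡ NOT ((NOT NOT x3 OR x4) AND (NOT x4 OR NOT x3)) OR x1   [double negation]
≡ NOT (NOT NOT x3 OR x4) OR NOT (NOT x4 OR NOT x3) OR x1   [De Morgan]
≡ (NOT NOT NOT x3 AND NOT x4) OR NOT (NOT x4 OR NOT x3) OR x1   [De Morgan]
≡ (NOT x3 AND NOT x4) OR NOT (NOT x4 OR NOT x3) OR x1   [double negation]
≡ (NOT x3 AND NOT x4) OR (NOT NOT x4 AND NOT NOT x3) OR x1   [De Morgan]
≡ (NOT x3 AND NOT x4) OR (x4 AND NOT NOT x3) OR x1   [double negation]
≡ (NOT x3 AND NOT x4) OR (x4 AND x3) OR x1   [double negation]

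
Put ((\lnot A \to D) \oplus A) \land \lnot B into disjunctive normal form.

D \land \lnot A \land \lnot B

((\lnot A \to D) \oplus A) \land \lnot B
≡ (((\lnot A \to D) \land \lnot A) \lor (\lnot (\lnot A \to D) \land A)) \land \lnot B   (expand \oplus)
≡ (((\lnot \lnot A \lor D) \land \lnot A) \lor (\lnot (\lnot A \to D) \land A)) \land \lnot B   (eliminate \to)
≡ (((\lnot \lnot A \lor D) \land \lnot A) \lor (\lnot (\lnot \lnot A \lor D) \land A)) \land \lnot B   (eliminate \to)
≡ (((A \lor D) \land \lnot A) \lor (\lnot (\lnot \lnot A \lor D) \land A)) \land \lnot B   (double negation)
≡ (((A \lor D) \land \lnot A) \lor (\lnot \lnot \lnot A \land \lnot D \land A)) \land \lnot B   (De Morgan)
≡ (((A \lor D) \land \lnot A) \lor (\lnot A \land \lnot D \land A)) \land \lnot B   (double negation)
≡ (A \land \lnot A \land \lnot B) \lor (D \land \lnot A \land \lnot B) \lor (\lnot A \land \lnot D \land A \land \lnot B)   (distribute \land over \lor)
≡ D \land \lnot A \land \lnot B   (simplify)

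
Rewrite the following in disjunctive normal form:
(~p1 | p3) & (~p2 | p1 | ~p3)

(~p1 | p3) & (~p2 | p1 | ~p3)
≡ (~p1 & ~p2) | (~p1 & p1) | (~p1 & ~p3) | (p3 & ~p2) | (p3 & p1) | (p3 & ~p3)
≡ (~p1 & ~p2) | (~p1 & ~p3) | (p3 & ~p2) | (p3 & p1)

(~p1 & ~p2) | (~p1 & ~p3) | (p3 & ~p2) | (p3 & p1)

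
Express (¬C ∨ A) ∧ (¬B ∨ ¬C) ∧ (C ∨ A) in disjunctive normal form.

(¬C ∨ A) ∧ (¬B ∨ ¬C) ∧ (C ∨ A)
≡ ¬C ∧ ¬B ∧ C ∨ ¬C ∧ ¬B ∧ A ∨ ¬C ∧ ¬C ∧ C ∨ ¬C ∧ ¬C ∧ A ∨ A ∧ ¬B ∧ C ∨ A ∧ ¬B ∧ A ∨ A ∧ ¬C ∧ C ∨ A ∧ ¬C ∧ A   [distribute ∧ over ∨]
≡ ¬C ∧ A ∨ A ∧ ¬B   [simplify]

¬C ∧ A ∨ A ∧ ¬B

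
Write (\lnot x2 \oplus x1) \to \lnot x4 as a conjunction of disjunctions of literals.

(x2 \lor x1 \lor \lnot x4) \land (\lnot x1 \lor \lnot x2 \lor \lnot x4)

(\lnot x2 \oplus x1) \to \lnot x4
≡ \lnot (\lnot x2 \oplus x1) \lor \lnot x4   [eliminate \to]
≡ \lnot ((\lnot x2 \lor x1) \land \lnot (\lnot x2 \land x1)) \lor \lnot x4   [expand \oplus]
≡ \lnot (\lnot x2 \lor x1) \lor \lnot \lnot (\lnot x2 \land x1) \lor \lnot x4   [De Morgan]
≡ (\lnot \lnot x2 \land \lnot x1) \lor \lnot \lnot (\lnot x2 \land x1) \lor \lnot x4   [De Morgan]
≡ (x2 \land \lnot x1) \lor \lnot \lnot (\lnot x2 \land x1) \lor \lnot x4   [double negation]
≡ (x2 \land \lnot x1) \lor (\lnot x2 \land x1) \lor \lnot x4   [double negation]
≡ (x2 \lor \lnot x2 \lor \lnot x4) \land (x2 \lor x1 \lor \lnot x4) \land (\lnot x1 \lor \lnot x2 \lor \lnot x4) \land (\lnot x1 \lor x1 \lor \lnot x4)   [distribute \lor over \land]
≡ (x2 \lor x1 \lor \lnot x4) \land (\lnot x1 \lor \lnot x2 \lor \lnot x4)   [simplify]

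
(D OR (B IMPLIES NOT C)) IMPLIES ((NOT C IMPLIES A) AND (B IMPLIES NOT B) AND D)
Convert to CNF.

(D OR (B IMPLIES NOT C)) IMPLIES ((NOT C IMPLIES A) AND (B IMPLIES NOT B) AND D)
≡ NOT (D OR (B IMPLIES NOT C)) OR ((NOT C IMPLIES A) AND (B IMPLIES NOT B) AND D)   (eliminate IMPLIES)
≡ NOT (D OR NOT B OR NOT C) OR ((NOT C IMPLIES A) AND (B IMPLIES NOT B) AND D)   (eliminate IMPLIES)
≡ NOT (D OR NOT B OR NOT C) OR ((NOT NOT C OR A) AND (B IMPLIES NOT B) AND D)   (eliminate IMPLIES)
≡ NOT (D OR NOT B OR NOT C) OR ((NOT NOT C OR A) AND (NOT B OR NOT B) AND D)   (eliminate IMPLIES)
≡ (NOT D AND NOT NOT B AND NOT NOT C) OR ((NOT NOT C OR A) AND (NOT B OR NOT B) AND D)   (De Morgan)
≡ (NOT D AND B AND NOT NOT C) OR ((NOT NOT C OR A) AND (NOT B OR NOT B) AND D)   (double negation)
≡ (NOT D AND B AND C) OR ((NOT NOT C OR A) AND (NOT B OR NOT B) AND D)   (double negation)
≡ (NOT D AND B AND C) OR ((C OR A) AND (NOT B OR NOT B) AND D)   (double negation)
≡ (NOT D OR C OR A) AND (NOT D OR NOT B OR NOT B) AND (NOT D OR D) AND (B OR C OR A) AND (B OR NOT B OR NOT B) AND (B OR D) AND (C OR C OR A) AND (C OR NOT B OR NOT B) AND (C OR D)   (distribute OR over AND)
≡ (NOT D OR NOT B) AND (B OR D) AND (C OR A) AND (C OR NOT B) AND (C OR D)   (simplify)

(NOT D OR NOT B) AND (B OR D) AND (C OR A) AND (C OR NOT B) AND (C OR D)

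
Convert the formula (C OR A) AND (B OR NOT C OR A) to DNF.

(C AND B) OR A

(C OR A) AND (B OR NOT C OR A)
⇔ (C AND B) OR (C AND NOT C) OR (C AND A) OR (A AND B) OR (A AND NOT C) OR (A AND A)   [distribute AND over OR]
⇔ (C AND B) OR A   [simplify]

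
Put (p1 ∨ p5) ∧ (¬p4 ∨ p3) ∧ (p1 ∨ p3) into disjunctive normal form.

(p1 ∨ p5) ∧ (¬p4 ∨ p3) ∧ (p1 ∨ p3)
= (p1 ∧ ¬p4 ∧ p1) ∨ (p1 ∧ ¬p4 ∧ p3) ∨ (p1 ∧ p3 ∧ p1) ∨ (p1 ∧ p3 ∧ p3) ∨ (p5 ∧ ¬p4 ∧ p1) ∨ (p5 ∧ ¬p4 ∧ p3) ∨ (p5 ∧ p3 ∧ p1) ∨ (p5 ∧ p3 ∧ p3)   — distribute ∧ over ∨
= (p1 ∧ ¬p4) ∨ (p1 ∧ p3) ∨ (p5 ∧ p3)   — simplify

(p1 ∧ ¬p4) ∨ (p1 ∧ p3) ∨ (p5 ∧ p3)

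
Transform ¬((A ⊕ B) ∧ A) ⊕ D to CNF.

¬((A ⊕ B) ∧ A) ⊕ D
≡ (¬((A ⊕ B) ∧ A) ∨ D) ∧ ¬(¬((A ⊕ B) ∧ A) ∧ D)   [expand ⊕]
≡ (¬((A ∨ B) ∧ ¬(A ∧ B) ∧ A) ∨ D) ∧ ¬(¬((A ⊕ B) ∧ A) ∧ D)   [expand ⊕]
≡ (¬((A ∨ B) ∧ ¬(A ∧ B) ∧ A) ∨ D) ∧ ¬(¬((A ∨ B) ∧ ¬(A ∧ B) ∧ A) ∧ D)   [expand ⊕]
≡ (¬(A ∨ B) ∨ ¬¬(A ∧ B) ∨ ¬A ∨ D) ∧ ¬(¬((A ∨ B) ∧ ¬(A ∧ B) ∧ A) ∧ D)   [De Morgan]
≡ ((¬A ∧ ¬B) ∨ ¬¬(A ∧ B) ∨ ¬A ∨ D) ∧ ¬(¬((A ∨ B) ∧ ¬(A ∧ B) ∧ A) ∧ D)   [De Morgan]
≡ ((¬A ∧ ¬B) ∨ (A ∧ B) ∨ ¬A ∨ D) ∧ ¬(¬((A ∨ B) ∧ ¬(A ∧ B) ∧ A) ∧ D)   [double negation]
≡ ((¬A ∧ ¬B) ∨ (A ∧ B) ∨ ¬A ∨ D) ∧ (¬¬((A ∨ B) ∧ ¬(A ∧ B) ∧ A) ∨ ¬D)   [De Morgan]
≡ ((¬A ∧ ¬B) ∨ (A ∧ B) ∨ ¬A ∨ D) ∧ (((A ∨ B) ∧ ¬(A ∧ B) ∧ A) ∨ ¬D)   [double negation]
≡ ((¬A ∧ ¬B) ∨ (A ∧ B) ∨ ¬A ∨ D) ∧ (((A ∨ B) ∧ (¬A ∨ ¬B) ∧ A) ∨ ¬D)   [De Morgan]
≡ (¬A ∨ A ∨ ¬A ∨ D) ∧ (¬A ∨ B ∨ ¬A ∨ D) ∧ (¬B ∨ A ∨ ¬A ∨ D) ∧ (¬B ∨ B ∨ ¬A ∨ D) ∧ (A ∨ B ∨ ¬D) ∧ (¬A ∨ ¬B ∨ ¬D) ∧ (A ∨ ¬D)   [distribute ∨ over ∧]
≡ (¬A ∨ B ∨ D) ∧ (¬A ∨ ¬B ∨ ¬D) ∧ (A ∨ ¬D)   [simplify]

(¬A ∨ B ∨ D) ∧ (¬A ∨ ¬B ∨ ¬D) ∧ (A ∨ ¬D)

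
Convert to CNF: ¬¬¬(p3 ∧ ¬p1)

¬¬¬(p3 ∧ ¬p1)
≡ ¬(p3 ∧ ¬p1)   [double negation]
≡ ¬p3 ∨ ¬¬p1   [De Morgan]
≡ ¬p3 ∨ p1   [double negation]

¬p3 ∨ p1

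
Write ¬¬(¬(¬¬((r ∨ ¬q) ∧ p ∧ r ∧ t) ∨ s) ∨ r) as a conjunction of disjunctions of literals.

¬s ∨ r

¬¬(¬(¬¬((r ∨ ¬q) ∧ p ∧ r ∧ t) ∨ s) ∨ r)
= ¬(¬¬((r ∨ ¬q) ∧ p ∧ r ∧ t) ∨ s) ∨ r   (double negation)
= (¬¬¬((r ∨ ¬q) ∧ p ∧ r ∧ t) ∧ ¬s) ∨ r   (De Morgan)
= (¬((r ∨ ¬q) ∧ p ∧ r ∧ t) ∧ ¬s) ∨ r   (double negation)
= ((¬(r ∨ ¬q) ∨ ¬p ∨ ¬r ∨ ¬t) ∧ ¬s) ∨ r   (De Morgan)
= (((¬r ∧ ¬¬q) ∨ ¬p ∨ ¬r ∨ ¬t) ∧ ¬s) ∨ r   (De Morgan)
= (((¬r ∧ q) ∨ ¬p ∨ ¬r ∨ ¬t) ∧ ¬s) ∨ r   (double negation)
= (¬r ∨ ¬p ∨ ¬r ∨ ¬t ∨ r) ∧ (q ∨ ¬p ∨ ¬r ∨ ¬t ∨ r) ∧ (¬s ∨ r)   (distribute ∨ over ∧)
= ¬s ∨ r   (simplify)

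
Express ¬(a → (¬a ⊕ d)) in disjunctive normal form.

¬(a → (¬a ⊕ d))
⇔ ¬(¬a ∨ (¬a ⊕ d))   [eliminate →]
⇔ ¬(¬a ∨ (¬a ∧ ¬d) ∨ (¬¬a ∧ d))   [expand ⊕]
⇔ ¬¬a ∧ ¬(¬a ∧ ¬d) ∧ ¬(¬¬a ∧ d)   [De Morgan]
⇔ a ∧ ¬(¬a ∧ ¬d) ∧ ¬(¬¬a ∧ d)   [double negation]
⇔ a ∧ (¬¬a ∨ ¬¬d) ∧ ¬(¬¬a ∧ d)   [De Morgan]
⇔ a ∧ (a ∨ ¬¬d) ∧ ¬(¬¬a ∧ d)   [double negation]
⇔ a ∧ (a ∨ d) ∧ ¬(¬¬a ∧ d)   [double negation]
⇔ a ∧ (a ∨ d) ∧ (¬¬¬a ∨ ¬d)   [De Morgan]
⇔ a ∧ (a ∨ d) ∧ (¬a ∨ ¬d)   [double negation]
⇔ (a ∧ a ∧ ¬a) ∨ (a ∧ a ∧ ¬d) ∨ (a ∧ d ∧ ¬a) ∨ (a ∧ d ∧ ¬d)   [distribute ∧ over ∨]
⇔ a ∧ ¬d   [simplify]

a ∧ ¬d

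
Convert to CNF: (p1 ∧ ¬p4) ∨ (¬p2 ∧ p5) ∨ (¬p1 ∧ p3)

(p1 ∨ ¬p2 ∨ p3) ∧ (p1 ∨ p5 ∨ p3) ∧ (¬p4 ∨ ¬p2 ∨ ¬p1) ∧ (¬p4 ∨ ¬p2 ∨ p3) ∧ (¬p4 ∨ p5 ∨ ¬p1) ∧ (¬p4 ∨ p5 ∨ p3)

(p1 ∧ ¬p4) ∨ (¬p2 ∧ p5) ∨ (¬p1 ∧ p3)
≡ (p1 ∨ ¬p2 ∨ ¬p1) ∧ (p1 ∨ ¬p2 ∨ p3) ∧ (p1 ∨ p5 ∨ ¬p1) ∧ (p1 ∨ p5 ∨ p3) ∧ (¬p4 ∨ ¬p2 ∨ ¬p1) ∧ (¬p4 ∨ ¬p2 ∨ p3) ∧ (¬p4 ∨ p5 ∨ ¬p1) ∧ (¬p4 ∨ p5 ∨ p3)   — distribute ∨ over ∧
≡ (p1 ∨ ¬p2 ∨ p3) ∧ (p1 ∨ p5 ∨ p3) ∧ (¬p4 ∨ ¬p2 ∨ ¬p1) ∧ (¬p4 ∨ ¬p2 ∨ p3) ∧ (¬p4 ∨ p5 ∨ ¬p1) ∧ (¬p4 ∨ p5 ∨ p3)   — simplify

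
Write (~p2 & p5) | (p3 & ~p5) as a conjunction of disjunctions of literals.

(~p2 & p5) | (p3 & ~p5)
≡ (~p2 | p3) & (~p2 | ~p5) & (p5 | p3) & (p5 | ~p5)   (distribute | over &)
≡ (~p2 | p3) & (~p2 | ~p5) & (p5 | p3)   (simplify)

(~p2 | p3) & (~p2 | ~p5) & (p5 | p3)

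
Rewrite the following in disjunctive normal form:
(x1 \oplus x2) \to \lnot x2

(x2 \land x1) \lor \lnot x2

(x1 \oplus x2) \to \lnot x2
≡ \lnot (x1 \oplus x2) \lor \lnot x2   — eliminate \to
≡ \lnot ((x1 \land \lnot x2) \lor (\lnot x1 \land x2)) \lor \lnot x2   — expand \oplus
≡ (\lnot (x1 \land \lnot x2) \land \lnot (\lnot x1 \land x2)) \lor \lnot x2   — De Morgan
≡ ((\lnot x1 \lor \lnot \lnot x2) \land \lnot (\lnot x1 \land x2)) \lor \lnot x2   — De Morgan
≡ ((\lnot x1 \lor x2) \land \lnot (\lnot x1 \land x2)) \lor \lnot x2   — double negation
≡ ((\lnot x1 \lor x2) \land (\lnot \lnot x1 \lor \lnot x2)) \lor \lnot x2   — De Morgan
≡ ((\lnot x1 \lor x2) \land (x1 \lor \lnot x2)) \lor \lnot x2   — double negation
≡ (\lnot x1 \land x1) \lor (\lnot x1 \land \lnot x2) \lor (x2 \land x1) \lor (x2 \land \lnot x2) \lor \lnot x2   — distribute \land over \lor
≡ (x2 \land x1) \lor \lnot x2   — simplify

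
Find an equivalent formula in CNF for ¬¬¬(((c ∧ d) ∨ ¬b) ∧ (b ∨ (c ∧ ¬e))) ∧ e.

(¬c ∨ ¬d ∨ ¬b) ∧ e

¬¬¬(((c ∧ d) ∨ ¬b) ∧ (b ∨ (c ∧ ¬e))) ∧ e
= ¬(((c ∧ d) ∨ ¬b) ∧ (b ∨ (c ∧ ¬e))) ∧ e
= (¬((c ∧ d) ∨ ¬b) ∨ ¬(b ∨ (c ∧ ¬e))) ∧ e
= ((¬(c ∧ d) ∧ ¬¬b) ∨ ¬(b ∨ (c ∧ ¬e))) ∧ e
= (((¬c ∨ ¬d) ∧ ¬¬b) ∨ ¬(b ∨ (c ∧ ¬e))) ∧ e
= (((¬c ∨ ¬d) ∧ b) ∨ ¬(b ∨ (c ∧ ¬e))) ∧ e
= (((¬c ∨ ¬d) ∧ b) ∨ (¬b ∧ ¬(c ∧ ¬e))) ∧ e
= (((¬c ∨ ¬d) ∧ b) ∨ (¬b ∧ (¬c ∨ ¬¬e))) ∧ e
= (((¬c ∨ ¬d) ∧ b) ∨ (¬b ∧ (¬c ∨ e))) ∧ e
= (¬c ∨ ¬d ∨ ¬b) ∧ (¬c ∨ ¬d ∨ ¬c ∨ e) ∧ (b ∨ ¬b) ∧ (b ∨ ¬c ∨ e) ∧ e
= (¬c ∨ ¬d ∨ ¬b) ∧ e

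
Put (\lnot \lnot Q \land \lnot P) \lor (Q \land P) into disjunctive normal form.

(\lnot \lnot Q \land \lnot P) \lor (Q \land P)
= (Q \land \lnot P) \lor (Q \land P)   [double negation]

(Q \land \lnot P) \lor (Q \land P)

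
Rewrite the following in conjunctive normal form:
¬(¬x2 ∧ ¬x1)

x2 ∨ x1

¬(¬x2 ∧ ¬x1)
≡ ¬¬x2 ∨ ¬¬x1   [De Morgan]
≡ x2 ∨ ¬¬x1   [double negation]
≡ x2 ∨ x1   [double negation]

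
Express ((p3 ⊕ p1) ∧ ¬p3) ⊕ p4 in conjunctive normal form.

(p3 ∨ p1 ∨ p4) ∧ (¬p3 ∨ p4) ∧ (¬p1 ∨ p3 ∨ ¬p4)

((p3 ⊕ p1) ∧ ¬p3) ⊕ p4
⇔ (((p3 ⊕ p1) ∧ ¬p3) ∨ p4) ∧ ¬((p3 ⊕ p1) ∧ ¬p3 ∧ p4)   (expand ⊕)
⇔ (((p3 ∨ p1) ∧ ¬(p3 ∧ p1) ∧ ¬p3) ∨ p4) ∧ ¬((p3 ⊕ p1) ∧ ¬p3 ∧ p4)   (expand ⊕)
⇔ (((p3 ∨ p1) ∧ ¬(p3 ∧ p1) ∧ ¬p3) ∨ p4) ∧ ¬((p3 ∨ p1) ∧ ¬(p3 ∧ p1) ∧ ¬p3 ∧ p4)   (expand ⊕)
⇔ (((p3 ∨ p1) ∧ (¬p3 ∨ ¬p1) ∧ ¬p3) ∨ p4) ∧ ¬((p3 ∨ p1) ∧ ¬(p3 ∧ p1) ∧ ¬p3 ∧ p4)   (De Morgan)
⇔ (((p3 ∨ p1) ∧ (¬p3 ∨ ¬p1) ∧ ¬p3) ∨ p4) ∧ (¬(p3 ∨ p1) ∨ ¬¬(p3 ∧ p1) ∨ ¬¬p3 ∨ ¬p4)   (De Morgan)
⇔ (((p3 ∨ p1) ∧ (¬p3 ∨ ¬p1) ∧ ¬p3) ∨ p4) ∧ ((¬p3 ∧ ¬p1) ∨ ¬¬(p3 ∧ p1) ∨ ¬¬p3 ∨ ¬p4)   (De Morgan)
⇔ (((p3 ∨ p1) ∧ (¬p3 ∨ ¬p1) ∧ ¬p3) ∨ p4) ∧ ((¬p3 ∧ ¬p1) ∨ (p3 ∧ p1) ∨ ¬¬p3 ∨ ¬p4)   (double negation)
⇔ (((p3 ∨ p1) ∧ (¬p3 ∨ ¬p1) ∧ ¬p3) ∨ p4) ∧ ((¬p3 ∧ ¬p1) ∨ (p3 ∧ p1) ∨ p3 ∨ ¬p4)   (double negation)
⇔ (p3 ∨ p1 ∨ p4) ∧ (¬p3 ∨ ¬p1 ∨ p4) ∧ (¬p3 ∨ p4) ∧ (¬p3 ∨ p3 ∨ p3 ∨ ¬p4) ∧ (¬p3 ∨ p1 ∨ p3 ∨ ¬p4) ∧ (¬p1 ∨ p3 ∨ p3 ∨ ¬p4) ∧ (¬p1 ∨ p1 ∨ p3 ∨ ¬p4)   (distribute ∨ over ∧)
⇔ (p3 ∨ p1 ∨ p4) ∧ (¬p3 ∨ p4) ∧ (¬p1 ∨ p3 ∨ ¬p4)   (simplify)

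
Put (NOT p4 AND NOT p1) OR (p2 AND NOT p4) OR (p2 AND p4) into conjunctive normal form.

(NOT p4 AND NOT p1) OR (p2 AND NOT p4) OR (p2 AND p4)
= (NOT p4 OR p2 OR p2) AND (NOT p4 OR p2 OR p4) AND (NOT p4 OR NOT p4 OR p2) AND (NOT p4 OR NOT p4 OR p4) AND (NOT p1 OR p2 OR p2) AND (NOT p1 OR p2 OR p4) AND (NOT p1 OR NOT p4 OR p2) AND (NOT p1 OR NOT p4 OR p4)
= (NOT p4 OR p2) AND (NOT p1 OR p2)

(NOT p4 OR p2) AND (NOT p1 OR p2)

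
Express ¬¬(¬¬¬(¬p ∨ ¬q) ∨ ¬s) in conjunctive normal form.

(p ∨ ¬s) ∧ (q ∨ ¬s)

¬¬(¬¬¬(¬p ∨ ¬q) ∨ ¬s)
≡ ¬¬¬(¬p ∨ ¬q) ∨ ¬s
≡ ¬(¬p ∨ ¬q) ∨ ¬s
≡ (¬¬p ∧ ¬¬q) ∨ ¬s
≡ (p ∧ ¬¬q) ∨ ¬s
≡ (p ∧ q) ∨ ¬s
≡ (p ∨ ¬s) ∧ (q ∨ ¬s)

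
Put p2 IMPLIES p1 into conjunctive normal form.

NOT p2 OR p1

p2 IMPLIES p1
= NOT p2 OR p1   [eliminate IMPLIES]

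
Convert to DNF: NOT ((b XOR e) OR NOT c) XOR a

NOT ((b XOR e) OR NOT c) XOR a
⇔ (NOT ((b XOR e) OR NOT c) AND NOT a) OR (NOT NOT ((b XOR e) OR NOT c) AND a)   [expand XOR]
⇔ (NOT ((b AND NOT e) OR (NOT b AND e) OR NOT c) AND NOT a) OR (NOT NOT ((b XOR e) OR NOT c) AND a)   [expand XOR]
⇔ (NOT ((b AND NOT e) OR (NOT b AND e) OR NOT c) AND NOT a) OR (NOT NOT ((b AND NOT e) OR (NOT b AND e) OR NOT c) AND a)   [expand XOR]
⇔ (NOT (b AND NOT e) AND NOT (NOT b AND e) AND NOT NOT c AND NOT a) OR (NOT NOT ((b AND NOT e) OR (NOT b AND e) OR NOT c) AND a)   [De Morgan]
⇔ ((NOT b OR NOT NOT e) AND NOT (NOT b AND e) AND NOT NOT c AND NOT a) OR (NOT NOT ((b AND NOT e) OR (NOT b AND e) OR NOT c) AND a)   [De Morgan]
⇔ ((NOT b OR e) AND NOT (NOT b AND e) AND NOT NOT c AND NOT a) OR (NOT NOT ((b AND NOT e) OR (NOT b AND e) OR NOT c) AND a)   [double negation]
⇔ ((NOT b OR e) AND (NOT NOT b OR NOT e) AND NOT NOT c AND NOT a) OR (NOT NOT ((b AND NOT e) OR (NOT b AND e) OR NOT c) AND a)   [De Morgan]
⇔ ((NOT b OR e) AND (b OR NOT e) AND NOT NOT c AND NOT a) OR (NOT NOT ((b AND NOT e) OR (NOT b AND e) OR NOT c) AND a)   [double negation]
⇔ ((NOT b OR e) AND (b OR NOT e) AND c AND NOT a) OR (NOT NOT ((b AND NOT e) OR (NOT b AND e) OR NOT c) AND a)   [double negation]
⇔ ((NOT b OR e) AND (b OR NOT e) AND c AND NOT a) OR (((b AND NOT e) OR (NOT b AND e) OR NOT c) AND a)   [double negation]
⇔ (NOT b AND b AND c AND NOT a) OR (NOT b AND NOT e AND c AND NOT a) OR (e AND b AND c AND NOT a) OR (e AND NOT e AND c AND NOT a) OR (b AND NOT e AND a) OR (NOT b AND e AND a) OR (NOT c AND a)   [distribute AND over OR]
⇔ (NOT b AND NOT e AND c AND NOT a) OR (e AND b AND c AND NOT a) OR (b AND NOT e AND a) OR (NOT b AND e AND a) OR (NOT c AND a)   [simplify]

(NOT b AND NOT e AND c AND NOT a) OR (e AND b AND c AND NOT a) OR (b AND NOT e AND a) OR (NOT b AND e AND a) OR (NOT c AND a)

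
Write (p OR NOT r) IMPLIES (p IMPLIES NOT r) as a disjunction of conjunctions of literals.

NOT p OR NOT r

(p OR NOT r) IMPLIES (p IMPLIES NOT r)
≡ NOT (p OR NOT r) OR (p IMPLIES NOT r)   [eliminate IMPLIES]
≡ NOT (p OR NOT r) OR NOT p OR NOT r   [eliminate IMPLIES]
≡ (NOT p AND NOT NOT r) OR NOT p OR NOT r   [De Morgan]
≡ (NOT p AND r) OR NOT p OR NOT r   [double negation]
≡ NOT p OR NOT r   [simplify]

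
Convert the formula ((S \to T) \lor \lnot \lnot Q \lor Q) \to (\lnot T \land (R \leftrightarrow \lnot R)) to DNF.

S \land \lnot T \land \lnot Q

((S \to T) \lor \lnot \lnot Q \lor Q) \to (\lnot T \land (R \leftrightarrow \lnot R))
≡ \lnot ((S \to T) \lor \lnot \lnot Q \lor Q) \lor (\lnot T \land (R \leftrightarrow \lnot R))
≡ \lnot (\lnot S \lor T \lor \lnot \lnot Q \lor Q) \lor (\lnot T \land (R \leftrightarrow \lnot R))
≡ \lnot (\lnot S \lor T \lor \lnot \lnot Q \lor Q) \lor (\lnot T \land (R \to \lnot R) \land (\lnot R \to R))
≡ \lnot (\lnot S \lor T \lor \lnot \lnot Q \lor Q) \lor (\lnot T \land (\lnot R \lor \lnot R) \land (\lnot R \to R))
≡ \lnot (\lnot S \lor T \lor \lnot \lnot Q \lor Q) \lor (\lnot T \land (\lnot R \lor \lnot R) \land (\lnot \lnot R \lor R))
≡ (\lnot \lnot S \land \lnot T \land \lnot \lnot \lnot Q \land \lnot Q) \lor (\lnot T \land (\lnot R \lor \lnot R) \land (\lnot \lnot R \lor R))
≡ (S \land \lnot T \land \lnot \lnot \lnot Q \land \lnot Q) \lor (\lnot T \land (\lnot R \lor \lnot R) \land (\lnot \lnot R \lor R))
≡ (S \land \lnot T \land \lnot Q \land \lnot Q) \lor (\lnot T \land (\lnot R \lor \lnot R) \land (\lnot \lnot R \lor R))
≡ (S \land \lnot T \land \lnot Q \land \lnot Q) \lor (\lnot T \land (\lnot R \lor \lnot R) \land (R \lor R))
≡ (S \land \lnot T \land \lnot Q \land \lnot Q) \lor (\lnot T \land \lnot R \land R) \lor (\lnot T \land \lnot R \land R) \lor (\lnot T \land \lnot R \land R) \lor (\lnot T \land \lnot R \land R)
≡ S \land \lnot T \land \lnot Q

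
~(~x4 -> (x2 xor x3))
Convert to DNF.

~(~x4 -> (x2 xor x3))
≡ ~(~~x4 | (x2 xor x3))   — eliminate ->
≡ ~(~~x4 | (x2 & ~x3) | (~x2 & x3))   — expand xor
≡ ~~~x4 & ~(x2 & ~x3) & ~(~x2 & x3)   — De Morgan
≡ ~x4 & ~(x2 & ~x3) & ~(~x2 & x3)   — double negation
≡ ~x4 & (~x2 | ~~x3) & ~(~x2 & x3)   — De Morgan
≡ ~x4 & (~x2 | x3) & ~(~x2 & x3)   — double negation
≡ ~x4 & (~x2 | x3) & (~~x2 | ~x3)   — De Morgan
≡ ~x4 & (~x2 | x3) & (x2 | ~x3)   — double negation
≡ (~x4 & ~x2 & x2) | (~x4 & ~x2 & ~x3) | (~x4 & x3 & x2) | (~x4 & x3 & ~x3)   — distribute & over |
≡ (~x4 & ~x2 & ~x3) | (~x4 & x3 & x2)   — simplify

(~x4 & ~x2 & ~x3) | (~x4 & x3 & x2)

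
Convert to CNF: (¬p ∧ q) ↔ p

(p ∨ ¬q) ∧ ¬p

(¬p ∧ q) ↔ p
= ((¬p ∧ q) → p) ∧ (p → (¬p ∧ q))   — eliminate ↔
= (¬(¬p ∧ q) ∨ p) ∧ (p → (¬p ∧ q))   — eliminate →
= (¬(¬p ∧ q) ∨ p) ∧ (¬p ∨ (¬p ∧ q))   — eliminate →
= (¬¬p ∨ ¬q ∨ p) ∧ (¬p ∨ (¬p ∧ q))   — De Morgan
= (p ∨ ¬q ∨ p) ∧ (¬p ∨ (¬p ∧ q))   — double negation
= (p ∨ ¬q ∨ p) ∧ (¬p ∨ ¬p) ∧ (¬p ∨ q)   — distribute ∨ over ∧
= (p ∨ ¬q) ∧ ¬p   — simplify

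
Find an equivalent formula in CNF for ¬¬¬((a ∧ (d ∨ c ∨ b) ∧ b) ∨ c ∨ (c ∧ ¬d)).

(¬a ∨ ¬b) ∧ ¬c

¬¬¬((a ∧ (d ∨ c ∨ b) ∧ b) ∨ c ∨ (c ∧ ¬d))
≡ ¬((a ∧ (d ∨ c ∨ b) ∧ b) ∨ c ∨ (c ∧ ¬d))   [double negation]
≡ ¬(a ∧ (d ∨ c ∨ b) ∧ b) ∧ ¬c ∧ ¬(c ∧ ¬d)   [De Morgan]
≡ (¬a ∨ ¬(d ∨ c ∨ b) ∨ ¬b) ∧ ¬c ∧ ¬(c ∧ ¬d)   [De Morgan]
≡ (¬a ∨ (¬d ∧ ¬c ∧ ¬b) ∨ ¬b) ∧ ¬c ∧ ¬(c ∧ ¬d)   [De Morgan]
≡ (¬a ∨ (¬d ∧ ¬c ∧ ¬b) ∨ ¬b) ∧ ¬c ∧ (¬c ∨ ¬¬d)   [De Morgan]
≡ (¬a ∨ (¬d ∧ ¬c ∧ ¬b) ∨ ¬b) ∧ ¬c ∧ (¬c ∨ d)   [double negation]
≡ (¬a ∨ ¬d ∨ ¬b) ∧ (¬a ∨ ¬c ∨ ¬b) ∧ (¬a ∨ ¬b ∨ ¬b) ∧ ¬c ∧ (¬c ∨ d)   [distribute ∨ over ∧]
≡ (¬a ∨ ¬b) ∧ ¬c   [simplify]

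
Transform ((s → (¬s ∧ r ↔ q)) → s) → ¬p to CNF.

((s → (¬s ∧ r ↔ q)) → s) → ¬p
≡ ¬((s → (¬s ∧ r ↔ q)) → s) ∨ ¬p   [eliminate →]
≡ ¬(¬(s → (¬s ∧ r ↔ q)) ∨ s) ∨ ¬p   [eliminate →]
≡ ¬(¬(¬s ∨ (¬s ∧ r ↔ q)) ∨ s) ∨ ¬p   [eliminate →]
≡ ¬(¬(¬s ∨ (¬s ∧ r → q) ∧ (q → ¬s ∧ r)) ∨ s) ∨ ¬p   [eliminate ↔]
≡ ¬(¬(¬s ∨ (¬(¬s ∧ r) ∨ q) ∧ (q → ¬s ∧ r)) ∨ s) ∨ ¬p   [eliminate →]
≡ ¬(¬(¬s ∨ (¬(¬s ∧ r) ∨ q) ∧ (¬q ∨ ¬s ∧ r)) ∨ s) ∨ ¬p   [eliminate →]
≡ ¬¬(¬s ∨ (¬(¬s ∧ r) ∨ q) ∧ (¬q ∨ ¬s ∧ r)) ∧ ¬s ∨ ¬p   [De Morgan]
≡ (¬s ∨ (¬(¬s ∧ r) ∨ q) ∧ (¬q ∨ ¬s ∧ r)) ∧ ¬s ∨ ¬p   [double negation]
≡ (¬s ∨ (¬¬s ∨ ¬r ∨ q) ∧ (¬q ∨ ¬s ∧ r)) ∧ ¬s ∨ ¬p   [De Morgan]
≡ (¬s ∨ (s ∨ ¬r ∨ q) ∧ (¬q ∨ ¬s ∧ r)) ∧ ¬s ∨ ¬p   [double negation]
≡ (¬s ∨ s ∨ ¬r ∨ q ∨ ¬p) ∧ (¬s ∨ ¬q ∨ ¬s ∨ ¬p) ∧ (¬s ∨ ¬q ∨ r ∨ ¬p) ∧ (¬s ∨ ¬p)   [distribute ∨ over ∧]
≡ ¬s ∨ ¬p   [simplify]

¬s ∨ ¬p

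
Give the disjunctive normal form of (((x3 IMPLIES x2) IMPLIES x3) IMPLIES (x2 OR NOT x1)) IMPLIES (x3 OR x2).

x3 OR x2

(((x3 IMPLIES x2) IMPLIES x3) IMPLIES (x2 OR NOT x1)) IMPLIES (x3 OR x2)
⇔ NOT (((x3 IMPLIES x2) IMPLIES x3) IMPLIES (x2 OR NOT x1)) OR x3 OR x2
⇔ NOT (NOT ((x3 IMPLIES x2) IMPLIES x3) OR x2 OR NOT x1) OR x3 OR x2
⇔ NOT (NOT (NOT (x3 IMPLIES x2) OR x3) OR x2 OR NOT x1) OR x3 OR x2
⇔ NOT (NOT (NOT (NOT x3 OR x2) OR x3) OR x2 OR NOT x1) OR x3 OR x2
⇔ (NOT NOT (NOT (NOT x3 OR x2) OR x3) AND NOT x2 AND NOT NOT x1) OR x3 OR x2
⇔ ((NOT (NOT x3 OR x2) OR x3) AND NOT x2 AND NOT NOT x1) OR x3 OR x2
⇔ (((NOT NOT x3 AND NOT x2) OR x3) AND NOT x2 AND NOT NOT x1) OR x3 OR x2
⇔ (((x3 AND NOT x2) OR x3) AND NOT x2 AND NOT NOT x1) OR x3 OR x2
⇔ (((x3 AND NOT x2) OR x3) AND NOT x2 AND x1) OR x3 OR x2
⇔ (x3 AND NOT x2 AND NOT x2 AND x1) OR (x3 AND NOT x2 AND x1) OR x3 OR x2
⇔ x3 OR x2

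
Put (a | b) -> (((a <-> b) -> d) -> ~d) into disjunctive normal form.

(a | b) -> (((a <-> b) -> d) -> ~d)
≡ ~(a | b) | (((a <-> b) -> d) -> ~d)   [eliminate ->]
≡ ~(a | b) | ~((a <-> b) -> d) | ~d   [eliminate ->]
≡ ~(a | b) | ~(~(a <-> b) | d) | ~d   [eliminate ->]
≡ ~(a | b) | ~(~((a -> b) & (b -> a)) | d) | ~d   [eliminate <->]
≡ ~(a | b) | ~(~((~a | b) & (b -> a)) | d) | ~d   [eliminate ->]
≡ ~(a | b) | ~(~((~a | b) & (~b | a)) | d) | ~d   [eliminate ->]
≡ (~a & ~b) | ~(~((~a | b) & (~b | a)) | d) | ~d   [De Morgan]
≡ (~a & ~b) | (~~((~a | b) & (~b | a)) & ~d) | ~d   [De Morgan]
≡ (~a & ~b) | ((~a | b) & (~b | a) & ~d) | ~d   [double negation]
≡ (~a & ~b) | (~a & ~b & ~d) | (~a & a & ~d) | (b & ~b & ~d) | (b & a & ~d) | ~d   [distribute & over |]
≡ (~a & ~b) | ~d   [simplify]

(~a & ~b) | ~d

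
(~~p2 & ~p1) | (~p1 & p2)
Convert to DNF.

p2 & ~p1

(~~p2 & ~p1) | (~p1 & p2)
≡ (p2 & ~p1) | (~p1 & p2)   (double negation)
≡ p2 & ~p1   (simplify)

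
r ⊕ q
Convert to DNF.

r ⊕ q
≡ (r ∧ ¬q) ∨ (¬r ∧ q)   (expand ⊕)

(r ∧ ¬q) ∨ (¬r ∧ q)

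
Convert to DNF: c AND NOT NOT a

c AND a

c AND NOT NOT a
= c AND a   [double negation]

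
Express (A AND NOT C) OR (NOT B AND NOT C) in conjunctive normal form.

(A AND NOT C) OR (NOT B AND NOT C)
⇔ (A OR NOT B) AND (A OR NOT C) AND (NOT C OR NOT B) AND (NOT C OR NOT C)   [distribute OR over AND]
⇔ (A OR NOT B) AND NOT C   [simplify]

(A OR NOT B) AND NOT C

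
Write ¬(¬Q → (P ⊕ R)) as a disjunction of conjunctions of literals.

¬(¬Q → (P ⊕ R))
≡ ¬(¬¬Q ∨ (P ⊕ R))   — eliminate →
≡ ¬(¬¬Q ∨ (P ∧ ¬R) ∨ (¬P ∧ R))   — expand ⊕
≡ ¬¬¬Q ∧ ¬(P ∧ ¬R) ∧ ¬(¬P ∧ R)   — De Morgan
≡ ¬Q ∧ ¬(P ∧ ¬R) ∧ ¬(¬P ∧ R)   — double negation
≡ ¬Q ∧ (¬P ∨ ¬¬R) ∧ ¬(¬P ∧ R)   — De Morgan
≡ ¬Q ∧ (¬P ∨ R) ∧ ¬(¬P ∧ R)   — double negation
≡ ¬Q ∧ (¬P ∨ R) ∧ (¬¬P ∨ ¬R)   — De Morgan
≡ ¬Q ∧ (¬P ∨ R) ∧ (P ∨ ¬R)   — double negation
≡ (¬Q ∧ ¬P ∧ P) ∨ (¬Q ∧ ¬P ∧ ¬R) ∨ (¬Q ∧ R ∧ P) ∨ (¬Q ∧ R ∧ ¬R)   — distribute ∧ over ∨
≡ (¬Q ∧ ¬P ∧ ¬R) ∨ (¬Q ∧ R ∧ P)   — simplify

(¬Q ∧ ¬P ∧ ¬R) ∨ (¬Q ∧ R ∧ P)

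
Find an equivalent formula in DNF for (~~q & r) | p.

(q & r) | p

(~~q & r) | p
= (q & r) | p   [double negation]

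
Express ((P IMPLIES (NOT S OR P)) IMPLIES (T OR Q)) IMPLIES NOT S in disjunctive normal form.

((P IMPLIES (NOT S OR P)) IMPLIES (T OR Q)) IMPLIES NOT S
≡ NOT ((P IMPLIES (NOT S OR P)) IMPLIES (T OR Q)) OR NOT S   — eliminate IMPLIES
≡ NOT (NOT (P IMPLIES (NOT S OR P)) OR T OR Q) OR NOT S   — eliminate IMPLIES
≡ NOT (NOT (NOT P OR NOT S OR P) OR T OR Q) OR NOT S   — eliminate IMPLIES
≡ (NOT NOT (NOT P OR NOT S OR P) AND NOT T AND NOT Q) OR NOT S   — De Morgan
≡ ((NOT P OR NOT S OR P) AND NOT T AND NOT Q) OR NOT S   — double negation
≡ (NOT P AND NOT T AND NOT Q) OR (NOT S AND NOT T AND NOT Q) OR (P AND NOT T AND NOT Q) OR NOT S   — distribute AND over OR
≡ (NOT P AND NOT T AND NOT Q) OR (P AND NOT T AND NOT Q) OR NOT S   — simplify

(NOT P AND NOT T AND NOT Q) OR (P AND NOT T AND NOT Q) OR NOT S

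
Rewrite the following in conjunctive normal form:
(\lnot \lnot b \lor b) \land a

b \land a

(\lnot \lnot b \lor b) \land a
= (b \lor b) \land a   (double negation)
= b \land a   (simplify)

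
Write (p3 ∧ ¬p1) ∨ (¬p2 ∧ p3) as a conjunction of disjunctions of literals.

(p3 ∧ ¬p1) ∨ (¬p2 ∧ p3)
= (p3 ∨ ¬p2) ∧ (p3 ∨ p3) ∧ (¬p1 ∨ ¬p2) ∧ (¬p1 ∨ p3)   (distribute ∨ over ∧)
= p3 ∧ (¬p1 ∨ ¬p2)   (simplify)

p3 ∧ (¬p1 ∨ ¬p2)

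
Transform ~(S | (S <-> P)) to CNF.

~S & (S | P)

~(S | (S <-> P))
≡ ~(S | ((S -> P) & (P -> S)))   — eliminate <->
≡ ~(S | ((~S | P) & (P -> S)))   — eliminate ->
≡ ~(S | ((~S | P) & (~P | S)))   — eliminate ->
≡ ~S & ~((~S | P) & (~P | S))   — De Morgan
≡ ~S & (~(~S | P) | ~(~P | S))   — De Morgan
≡ ~S & ((~~S & ~P) | ~(~P | S))   — De Morgan
≡ ~S & ((S & ~P) | ~(~P | S))   — double negation
≡ ~S & ((S & ~P) | (~~P & ~S))   — De Morgan
≡ ~S & ((S & ~P) | (P & ~S))   — double negation
≡ ~S & (S | P) & (S | ~S) & (~P | P) & (~P | ~S)   — distribute | over &
≡ ~S & (S | P)   — simplify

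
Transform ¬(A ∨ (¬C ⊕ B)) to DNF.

¬(A ∨ (¬C ⊕ B))
≡ ¬(A ∨ (¬C ∧ ¬B) ∨ (¬¬C ∧ B))   [expand ⊕]
≡ ¬A ∧ ¬(¬C ∧ ¬B) ∧ ¬(¬¬C ∧ B)   [De Morgan]
≡ ¬A ∧ (¬¬C ∨ ¬¬B) ∧ ¬(¬¬C ∧ B)   [De Morgan]
≡ ¬A ∧ (C ∨ ¬¬B) ∧ ¬(¬¬C ∧ B)   [double negation]
≡ ¬A ∧ (C ∨ B) ∧ ¬(¬¬C ∧ B)   [double negation]
≡ ¬A ∧ (C ∨ B) ∧ (¬¬¬C ∨ ¬B)   [De Morgan]
≡ ¬A ∧ (C ∨ B) ∧ (¬C ∨ ¬B)   [double negation]
≡ (¬A ∧ C ∧ ¬C) ∨ (¬A ∧ C ∧ ¬B) ∨ (¬A ∧ B ∧ ¬C) ∨ (¬A ∧ B ∧ ¬B)   [distribute ∧ over ∨]
≡ (¬A ∧ C ∧ ¬B) ∨ (¬A ∧ B ∧ ¬C)   [simplify]

(¬A ∧ C ∧ ¬B) ∨ (¬A ∧ B ∧ ¬C)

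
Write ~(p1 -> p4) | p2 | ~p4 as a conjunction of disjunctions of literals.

~p4 | p2

~(p1 -> p4) | p2 | ~p4
≡ ~(~p1 | p4) | p2 | ~p4   [eliminate ->]
≡ (~~p1 & ~p4) | p2 | ~p4   [De Morgan]
≡ (p1 & ~p4) | p2 | ~p4   [double negation]
≡ (p1 | p2 | ~p4) & (~p4 | p2 | ~p4)   [distribute | over &]
≡ ~p4 | p2   [simplify]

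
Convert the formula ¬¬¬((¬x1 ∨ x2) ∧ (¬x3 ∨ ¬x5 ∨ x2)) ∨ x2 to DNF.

(x1 ∧ ¬x2) ∨ (x3 ∧ x5 ∧ ¬x2) ∨ x2

¬¬¬((¬x1 ∨ x2) ∧ (¬x3 ∨ ¬x5 ∨ x2)) ∨ x2
⇔ ¬((¬x1 ∨ x2) ∧ (¬x3 ∨ ¬x5 ∨ x2)) ∨ x2   — double negation
⇔ ¬(¬x1 ∨ x2) ∨ ¬(¬x3 ∨ ¬x5 ∨ x2) ∨ x2   — De Morgan
⇔ (¬¬x1 ∧ ¬x2) ∨ ¬(¬x3 ∨ ¬x5 ∨ x2) ∨ x2   — De Morgan
⇔ (x1 ∧ ¬x2) ∨ ¬(¬x3 ∨ ¬x5 ∨ x2) ∨ x2   — double negation
⇔ (x1 ∧ ¬x2) ∨ (¬¬x3 ∧ ¬¬x5 ∧ ¬x2) ∨ x2   — De Morgan
⇔ (x1 ∧ ¬x2) ∨ (x3 ∧ ¬¬x5 ∧ ¬x2) ∨ x2   — double negation
⇔ (x1 ∧ ¬x2) ∨ (x3 ∧ x5 ∧ ¬x2) ∨ x2   — double negation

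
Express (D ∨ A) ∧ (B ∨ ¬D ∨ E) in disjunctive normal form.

(D ∧ B) ∨ (D ∧ E) ∨ (A ∧ B) ∨ (A ∧ ¬D) ∨ (A ∧ E)

(D ∨ A) ∧ (B ∨ ¬D ∨ E)
≡ (D ∧ B) ∨ (D ∧ ¬D) ∨ (D ∧ E) ∨ (A ∧ B) ∨ (A ∧ ¬D) ∨ (A ∧ E)
≡ (D ∧ B) ∨ (D ∧ E) ∨ (A ∧ B) ∨ (A ∧ ¬D) ∨ (A ∧ E)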